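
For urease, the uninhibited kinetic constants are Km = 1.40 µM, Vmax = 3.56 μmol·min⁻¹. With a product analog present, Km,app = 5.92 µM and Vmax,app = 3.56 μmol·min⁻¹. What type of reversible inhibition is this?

competitive

Km increases (1.40 → 5.92 µM) while Vmax is unchanged — the hallmark of competitive inhibition.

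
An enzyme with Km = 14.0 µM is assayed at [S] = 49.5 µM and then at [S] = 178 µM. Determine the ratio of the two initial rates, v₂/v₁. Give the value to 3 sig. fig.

1.19

The fractional saturations are [S]/(Km+[S]) = 49.5/63.50 = 0.7795 and 178/192.0 = 0.9271.
v₂/v₁ is just their ratio: 0.9271/0.7795 = 1.19.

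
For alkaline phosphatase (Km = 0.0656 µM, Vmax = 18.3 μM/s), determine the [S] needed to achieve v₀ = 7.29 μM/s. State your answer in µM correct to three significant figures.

Rearranging v = Vmax[S]/(Km+[S]) gives [S] = Km·v/(Vmax − v).
[S] = 0.0656 × 7.29 / (18.3 − 7.29) = 0.4782/11.01 = 0.0434 µM.

0.0434 µM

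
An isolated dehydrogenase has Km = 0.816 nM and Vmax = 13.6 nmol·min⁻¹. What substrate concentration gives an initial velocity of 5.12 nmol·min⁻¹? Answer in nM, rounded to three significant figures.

0.493 nM

Rearranging v = Vmax[S]/(Km+[S]) gives [S] = Km·v/(Vmax − v).
[S] = 0.816 × 5.12 / (13.6 − 5.12) = 4.178/8.480 = 0.493 nM.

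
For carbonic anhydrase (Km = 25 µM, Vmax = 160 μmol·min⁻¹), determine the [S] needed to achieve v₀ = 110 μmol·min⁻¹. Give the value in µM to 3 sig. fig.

55.0 µM

Rearranging v = Vmax[S]/(Km+[S]) gives [S] = Km·v/(Vmax − v).
[S] = 25 × 110 / (160 − 110) = 2750/50.00 = 55.0 µM.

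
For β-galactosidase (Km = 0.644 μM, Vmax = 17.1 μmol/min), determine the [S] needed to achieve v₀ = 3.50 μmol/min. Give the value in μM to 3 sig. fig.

Rearranging v = Vmax[S]/(Km+[S]) gives [S] = Km·v/(Vmax − v).
[S] = 0.644 × 3.50 / (17.1 − 3.50) = 2.254/13.60 = 0.166 μM.

0.166 μM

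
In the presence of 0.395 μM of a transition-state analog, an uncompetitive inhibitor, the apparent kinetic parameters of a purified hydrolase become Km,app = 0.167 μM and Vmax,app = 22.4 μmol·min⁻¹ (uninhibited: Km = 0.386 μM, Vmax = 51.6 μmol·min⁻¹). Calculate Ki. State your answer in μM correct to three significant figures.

Uncompetitive: Vmax,app = Vmax/α (and Km,app = Km/α) with α = 1 + [I]/Ki.
α = Vmax/Vmax,app = 51.6/22.4 = 2.304.
Ki = [I]/(α − 1) = 0.395/1.304 = 0.303 μM.

0.303 μM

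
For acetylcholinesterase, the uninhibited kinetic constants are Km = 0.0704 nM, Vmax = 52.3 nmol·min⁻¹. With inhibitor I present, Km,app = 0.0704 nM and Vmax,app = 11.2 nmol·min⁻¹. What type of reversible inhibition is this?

Vmax decreases (52.3 → 11.2 nmol·min⁻¹) while Km is unchanged — pure noncompetitive inhibition.

noncompetitive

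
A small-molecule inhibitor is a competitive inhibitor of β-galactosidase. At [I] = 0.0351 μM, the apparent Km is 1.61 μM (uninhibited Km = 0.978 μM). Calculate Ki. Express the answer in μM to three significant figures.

Competitive: Km,app = α·Km with α = 1 + [I]/Ki.
α = Km,app/Km = 1.61/0.978 = 1.646.
Ki = [I]/(α − 1) = 0.0351/0.6462 = 0.0543 μM.

0.0543 μM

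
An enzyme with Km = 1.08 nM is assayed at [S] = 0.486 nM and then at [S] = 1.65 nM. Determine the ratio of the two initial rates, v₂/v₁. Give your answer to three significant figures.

The fractional saturations are [S]/(Km+[S]) = 0.486/1.566 = 0.3103 and 1.65/2.730 = 0.6044.
v₂/v₁ is just their ratio: 0.6044/0.3103 = 1.95.

1.95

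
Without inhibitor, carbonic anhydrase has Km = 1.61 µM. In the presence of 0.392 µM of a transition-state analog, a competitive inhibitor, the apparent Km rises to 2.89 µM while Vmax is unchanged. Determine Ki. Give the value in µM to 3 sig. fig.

0.493 µM

Competitive: Km,app = α·Km with α = 1 + [I]/Ki.
α = Km,app/Km = 2.89/1.61 = 1.795.
Ki = [I]/(α − 1) = 0.392/0.7950 = 0.493 µM.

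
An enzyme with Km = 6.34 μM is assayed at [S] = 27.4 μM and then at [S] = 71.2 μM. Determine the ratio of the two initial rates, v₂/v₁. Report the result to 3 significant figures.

1.13

The fractional saturations are [S]/(Km+[S]) = 27.4/33.74 = 0.8121 and 71.2/77.54 = 0.9182.
v₂/v₁ is just their ratio: 0.9182/0.8121 = 1.13.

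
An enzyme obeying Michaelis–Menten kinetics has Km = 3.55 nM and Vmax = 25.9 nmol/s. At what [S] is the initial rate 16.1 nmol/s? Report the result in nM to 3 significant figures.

5.83 nM

The required fractional saturation is v/Vmax = 16.1/25.9 = 0.6216.
Then [S]/(Km+[S]) = 0.6216 ⇒ [S] = 3.55 × 0.6216/(1 − 0.6216) = 5.83 nM.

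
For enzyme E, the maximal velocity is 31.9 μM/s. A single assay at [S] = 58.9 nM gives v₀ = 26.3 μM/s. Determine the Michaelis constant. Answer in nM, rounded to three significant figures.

v/Vmax = 26.3/31.9 = 0.8245 = [S]/(Km+[S]).
So Km + [S] = [S]/0.8245 = 71.44 nM, giving Km = 71.44 − 58.9 = 12.5 nM.

12.5 nM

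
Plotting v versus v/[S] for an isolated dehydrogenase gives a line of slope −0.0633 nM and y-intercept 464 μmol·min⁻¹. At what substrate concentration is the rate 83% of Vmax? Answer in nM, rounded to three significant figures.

The Eadie–Hofstee slope gives Km = 0.0633 nM (slope = −Km).
v/Vmax = [S]/(Km+[S]) = 0.83 ⇒ [S] = Km·0.83/(1−0.83) = 0.0633 × 4.882 = 0.309 nM.

0.309 nM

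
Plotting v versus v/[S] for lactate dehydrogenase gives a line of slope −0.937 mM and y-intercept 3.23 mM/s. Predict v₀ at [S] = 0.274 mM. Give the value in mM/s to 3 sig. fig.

0.731 mM/s

In the Eadie–Hofstee form v = Vmax − Km·(v/[S]), the slope is −Km and the intercept is Vmax, so Km = 0.937 mM and Vmax = 3.23 mM/s.
v = 3.23 × 0.274/(0.937 + 0.274) = 0.731 mM/s.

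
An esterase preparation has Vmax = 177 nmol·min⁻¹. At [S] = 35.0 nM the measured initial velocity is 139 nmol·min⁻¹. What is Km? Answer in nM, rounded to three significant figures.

9.57 nM

From v = Vmax[S]/(Km+[S]), Km = [S](Vmax − v)/v.
Km = 35.0 × (177 − 139) / 139 = 1330/139 = 9.57 nM.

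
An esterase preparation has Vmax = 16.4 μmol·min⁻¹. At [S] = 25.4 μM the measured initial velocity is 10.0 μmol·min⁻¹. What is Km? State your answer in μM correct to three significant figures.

16.3 μM

From v = Vmax[S]/(Km+[S]), Km = [S](Vmax − v)/v.
Km = 25.4 × (16.4 − 10.0) / 10.0 = 162.6/10.0 = 16.3 μM.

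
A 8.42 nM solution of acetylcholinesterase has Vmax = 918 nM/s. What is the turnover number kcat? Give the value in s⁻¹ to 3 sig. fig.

kcat = Vmax/[E]total = 918 nM/s / 8.42 nM = 109 s⁻¹.

109 s⁻¹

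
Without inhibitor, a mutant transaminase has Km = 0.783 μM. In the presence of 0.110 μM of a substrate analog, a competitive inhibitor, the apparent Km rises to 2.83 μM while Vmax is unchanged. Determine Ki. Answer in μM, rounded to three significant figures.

Competitive: Km,app = α·Km with α = 1 + [I]/Ki.
α = Km,app/Km = 2.83/0.783 = 3.614.
Since α = 1 + [I]/Ki, [I]/Ki = 3.614 − 1 = 2.614 and Ki = 0.110/2.614 = 0.0421 μM.

0.0421 μM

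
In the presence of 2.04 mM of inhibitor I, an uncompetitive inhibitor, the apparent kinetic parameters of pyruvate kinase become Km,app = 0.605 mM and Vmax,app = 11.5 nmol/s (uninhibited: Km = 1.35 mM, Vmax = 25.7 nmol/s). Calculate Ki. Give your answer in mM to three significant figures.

Uncompetitive: Vmax,app = Vmax/α (and Km,app = Km/α) with α = 1 + [I]/Ki.
α = Vmax/Vmax,app = 25.7/11.5 = 2.235.
Ki = [I]/(α − 1) = 2.04/1.235 = 1.65 mM.

1.65 mM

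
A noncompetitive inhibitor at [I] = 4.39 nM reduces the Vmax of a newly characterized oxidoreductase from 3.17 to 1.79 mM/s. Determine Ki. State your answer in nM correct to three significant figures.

Noncompetitive: Vmax,app = Vmax/α with α = 1 + [I]/Ki.
α = Vmax/Vmax,app = 3.17/1.79 = 1.771.
Ki = [I]/(α − 1) = 4.39/0.7709 = 5.69 nM.

5.69 nM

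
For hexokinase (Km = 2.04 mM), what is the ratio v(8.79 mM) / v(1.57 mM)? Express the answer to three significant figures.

1.87

Since Vmax cancels, v₂/v₁ = [S]₂(Km+[S]₁) / [S]₁(Km+[S]₂).
= 8.79×(2.04+1.57) / (1.57×(2.04+8.79)) = 31.73/17.00 = 1.87.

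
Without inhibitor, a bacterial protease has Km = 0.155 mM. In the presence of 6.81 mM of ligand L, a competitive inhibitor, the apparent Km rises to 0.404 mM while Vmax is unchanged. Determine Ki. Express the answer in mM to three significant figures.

Competitive: Km,app = α·Km with α = 1 + [I]/Ki.
α = Km,app/Km = 0.404/0.155 = 2.606.
Ki = [I]/(α − 1) = 6.81/1.606 = 4.24 mM.

4.24 mM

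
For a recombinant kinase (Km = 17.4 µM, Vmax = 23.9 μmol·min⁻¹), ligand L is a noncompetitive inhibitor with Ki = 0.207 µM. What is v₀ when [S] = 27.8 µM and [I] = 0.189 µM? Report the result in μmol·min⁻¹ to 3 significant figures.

7.68 μmol·min⁻¹

With α = 1 + [I]/Ki = 1 + 0.189/0.207 = 1.913, the noncompetitive rate law is v = (Vmax/α)·[S] / (Km + [S]).
v = (23.9/1.913)×27.8 / (17.4 + 27.8) = 347.3/45.20 = 7.68 μmol·min⁻¹.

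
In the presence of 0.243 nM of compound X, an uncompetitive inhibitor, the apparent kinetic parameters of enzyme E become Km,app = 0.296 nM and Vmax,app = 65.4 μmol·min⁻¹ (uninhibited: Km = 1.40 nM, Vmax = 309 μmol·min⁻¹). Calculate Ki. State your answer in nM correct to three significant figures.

Uncompetitive: Vmax,app = Vmax/α (and Km,app = Km/α) with α = 1 + [I]/Ki.
α = Vmax/Vmax,app = 309/65.4 = 4.725.
Since α = 1 + [I]/Ki, [I]/Ki = 4.725 − 1 = 3.725 and Ki = 0.243/3.725 = 0.0652 nM.

0.0652 nM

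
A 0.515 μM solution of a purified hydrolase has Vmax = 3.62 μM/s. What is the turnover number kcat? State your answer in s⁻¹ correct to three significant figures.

7.03 s⁻¹

kcat = Vmax/[E]total = 3.62 μM/s / 0.515 μM = 7.03 s⁻¹.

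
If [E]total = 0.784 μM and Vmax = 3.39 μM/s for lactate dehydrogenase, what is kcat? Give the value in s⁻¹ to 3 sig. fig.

4.32 s⁻¹

kcat = Vmax/[E]total = 3.39 μM/s / 0.784 μM = 4.32 s⁻¹.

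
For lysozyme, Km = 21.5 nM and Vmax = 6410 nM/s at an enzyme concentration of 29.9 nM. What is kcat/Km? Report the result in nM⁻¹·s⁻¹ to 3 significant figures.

9.97 nM⁻¹·s⁻¹

kcat = Vmax/[E]total = 6410/29.9 = 214 s⁻¹.
kcat/Km = 214/21.5 = 9.97 nM⁻¹·s⁻¹.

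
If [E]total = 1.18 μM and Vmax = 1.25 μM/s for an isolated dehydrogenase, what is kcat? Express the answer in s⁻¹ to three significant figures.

kcat = Vmax/[E]total = 1.25 μM/s / 1.18 μM = 1.06 s⁻¹.

1.06 s⁻¹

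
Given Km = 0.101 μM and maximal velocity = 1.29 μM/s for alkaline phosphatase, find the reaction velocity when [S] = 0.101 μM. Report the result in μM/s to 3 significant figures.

0.645 μM/s

v = Vmax·[S]/(Km + [S]) = 1.29 × 0.101 / (0.101 + 0.101)
  = 0.1303 / 0.2020 = 0.645 μM/s.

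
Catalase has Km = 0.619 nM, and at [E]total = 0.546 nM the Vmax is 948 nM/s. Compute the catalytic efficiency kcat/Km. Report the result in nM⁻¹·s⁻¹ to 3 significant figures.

2800 nM⁻¹·s⁻¹

kcat = Vmax/[E]total = 948/0.546 = 1740 s⁻¹.
kcat/Km = 1740/0.619 = 2800 nM⁻¹·s⁻¹.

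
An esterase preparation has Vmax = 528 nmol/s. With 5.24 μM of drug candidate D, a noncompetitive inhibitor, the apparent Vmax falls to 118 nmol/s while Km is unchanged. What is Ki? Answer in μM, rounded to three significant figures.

1.51 μM

Noncompetitive: Vmax,app = Vmax/α with α = 1 + [I]/Ki.
α = Vmax/Vmax,app = 528/118 = 4.475.
Ki = [I]/(α − 1) = 5.24/3.475 = 1.51 μM.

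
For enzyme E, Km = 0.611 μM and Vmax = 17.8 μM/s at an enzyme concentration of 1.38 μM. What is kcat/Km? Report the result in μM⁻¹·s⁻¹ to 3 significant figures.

kcat = Vmax/[E]total = 17.8/1.38 = 12.9 s⁻¹.
kcat/Km = 12.9/0.611 = 21.1 μM⁻¹·s⁻¹.

21.1 μM⁻¹·s⁻¹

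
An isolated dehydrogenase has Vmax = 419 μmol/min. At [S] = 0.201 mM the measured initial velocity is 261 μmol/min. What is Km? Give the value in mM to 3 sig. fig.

From v = Vmax[S]/(Km+[S]), Km = [S](Vmax − v)/v.
Km = 0.201 × (419 − 261) / 261 = 31.76/261 = 0.122 mM.

0.122 mM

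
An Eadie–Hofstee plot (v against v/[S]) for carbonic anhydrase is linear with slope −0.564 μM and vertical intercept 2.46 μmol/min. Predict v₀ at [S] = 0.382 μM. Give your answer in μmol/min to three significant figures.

0.993 μmol/min

In the Eadie–Hofstee form v = Vmax − Km·(v/[S]), the slope is −Km and the intercept is Vmax, so Km = 0.564 μM and Vmax = 2.46 μmol/min.
v = 2.46 × 0.382/(0.564 + 0.382) = 0.993 μmol/min.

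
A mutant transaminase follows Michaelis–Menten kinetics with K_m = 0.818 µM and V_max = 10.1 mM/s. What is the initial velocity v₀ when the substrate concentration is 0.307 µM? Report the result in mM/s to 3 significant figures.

2.76 mM/s

v = Vmax·[S]/(Km + [S]) = 10.1 × 0.307 / (0.818 + 0.307)
  = 3.101 / 1.125 = 2.76 mM/s.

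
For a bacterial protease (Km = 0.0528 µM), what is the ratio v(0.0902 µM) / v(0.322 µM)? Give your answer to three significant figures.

0.734

Since Vmax cancels, v₂/v₁ = [S]₂(Km+[S]₁) / [S]₁(Km+[S]₂).
= 0.0902×(0.0528+0.322) / (0.322×(0.0528+0.0902)) = 0.03381/0.04605 = 0.734.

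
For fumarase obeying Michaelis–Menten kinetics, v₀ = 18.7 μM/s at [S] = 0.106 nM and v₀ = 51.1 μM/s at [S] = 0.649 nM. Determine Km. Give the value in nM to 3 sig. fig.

0.332 nM

From v = Vmax[S]/(Km+[S]), each point gives Vmax = v(Km+[S])/[S].
Equating: 18.7(Km+0.106)/0.106 = 51.1(Km+0.649)/0.649.
176.4·Km + 18.7 = 78.74·Km + 51.1, so (176.4 − 78.74)·Km = 51.1 − 18.7.
Km = 32.40/97.68 = 0.332 nM; then Vmax = 18.7(0.332+0.106)/0.106 = 77.2 μM/s.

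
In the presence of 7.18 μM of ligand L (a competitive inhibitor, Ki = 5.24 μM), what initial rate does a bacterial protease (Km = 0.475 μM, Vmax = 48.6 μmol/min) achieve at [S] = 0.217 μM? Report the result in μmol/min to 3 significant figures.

α = 1 + [I]/Ki = 1 + 7.18/5.24 = 2.370.
For a competitive inhibitor, Vmax is unchanged and the apparent Km becomes α·Km: Km,app = 1.13 μM, Vmax,app = 48.6 μmol/min.
v = Vmax,app·[S]/(Km,app + [S]) = 48.6 × 0.217/(1.13 + 0.217) = 7.85 μmol/min.

7.85 μmol/min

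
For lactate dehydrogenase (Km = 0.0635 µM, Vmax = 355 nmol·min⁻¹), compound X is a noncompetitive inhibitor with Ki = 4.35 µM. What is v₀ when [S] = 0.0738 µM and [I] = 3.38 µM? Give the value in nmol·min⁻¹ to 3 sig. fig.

With α = 1 + [I]/Ki = 1 + 3.38/4.35 = 1.777, the noncompetitive rate law is v = (Vmax/α)·[S] / (Km + [S]).
v = (355/1.777)×0.0738 / (0.0635 + 0.0738) = 14.74/0.1373 = 107 nmol·min⁻¹.

107 nmol·min⁻¹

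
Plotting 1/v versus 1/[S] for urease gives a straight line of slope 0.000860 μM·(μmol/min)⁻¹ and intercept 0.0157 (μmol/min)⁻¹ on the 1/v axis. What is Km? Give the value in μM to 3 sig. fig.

y-intercept = 1/Vmax ⇒ Vmax = 63.7 μmol/min; slope = Km/Vmax ⇒ Km = slope × Vmax.
Km = 0.000860 × 63.7 = 0.0548 μM.

0.0548 μM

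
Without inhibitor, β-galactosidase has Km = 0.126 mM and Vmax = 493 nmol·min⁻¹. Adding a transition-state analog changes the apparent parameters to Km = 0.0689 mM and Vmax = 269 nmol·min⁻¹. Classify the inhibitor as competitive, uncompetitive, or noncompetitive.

uncompetitive

Both Km and Vmax decrease by the same factor (~1.83-fold) — characteristic of uncompetitive inhibition.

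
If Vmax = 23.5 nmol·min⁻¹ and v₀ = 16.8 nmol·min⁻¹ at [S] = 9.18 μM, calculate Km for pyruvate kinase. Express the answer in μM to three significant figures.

v/Vmax = 16.8/23.5 = 0.7149 = [S]/(Km+[S]).
So Km + [S] = [S]/0.7149 = 12.84 μM, giving Km = 12.84 − 9.18 = 3.66 μM.

3.66 μM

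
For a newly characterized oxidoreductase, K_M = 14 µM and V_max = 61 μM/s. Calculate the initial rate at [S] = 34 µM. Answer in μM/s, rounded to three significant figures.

43.2 μM/s

[S]/(Km+[S]) = 34/48.00 = 0.7083, the fractional saturation.
v = 0.7083 × Vmax = 0.7083 × 61 = 43.2 μM/s.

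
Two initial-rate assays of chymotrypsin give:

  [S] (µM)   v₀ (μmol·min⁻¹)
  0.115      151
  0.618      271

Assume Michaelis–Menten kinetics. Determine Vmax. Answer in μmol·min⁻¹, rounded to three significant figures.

331 μmol·min⁻¹

From v = Vmax[S]/(Km+[S]), each point gives Vmax = v(Km+[S])/[S].
Equating: 151(Km+0.115)/0.115 = 271(Km+0.618)/0.618.
1313·Km + 151 = 438.5·Km + 271, so (1313 − 438.5)·Km = 271 − 151.
Km = 120.0/874.5 = 0.137 µM; then Vmax = 151(0.137+0.115)/0.115 = 331 μmol·min⁻¹.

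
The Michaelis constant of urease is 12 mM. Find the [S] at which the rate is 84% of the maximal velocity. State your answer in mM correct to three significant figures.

63.0 mM

v/Vmax = [S]/(Km+[S]) = 0.84, so [S] = Km·0.84/(1 − 0.84) = 12 × 5.250.
[S] = 63.0 mM.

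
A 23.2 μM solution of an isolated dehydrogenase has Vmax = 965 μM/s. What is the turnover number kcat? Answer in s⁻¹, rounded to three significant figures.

41.6 s⁻¹

kcat = Vmax/[E]total = 965 μM/s / 23.2 μM = 41.6 s⁻¹.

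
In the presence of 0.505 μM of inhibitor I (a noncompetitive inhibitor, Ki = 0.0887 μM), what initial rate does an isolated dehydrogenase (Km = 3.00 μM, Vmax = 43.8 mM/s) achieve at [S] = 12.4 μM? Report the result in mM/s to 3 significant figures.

5.27 mM/s

With α = 1 + [I]/Ki = 1 + 0.505/0.0887 = 6.693, the noncompetitive rate law is v = (Vmax/α)·[S] / (Km + [S]).
v = (43.8/6.693)×12.4 / (3.00 + 12.4) = 81.14/15.40 = 5.27 mM/s.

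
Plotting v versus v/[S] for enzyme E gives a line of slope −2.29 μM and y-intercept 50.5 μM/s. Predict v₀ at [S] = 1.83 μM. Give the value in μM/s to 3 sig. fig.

22.4 μM/s

In the Eadie–Hofstee form v = Vmax − Km·(v/[S]), the slope is −Km and the intercept is Vmax, so Km = 2.29 μM and Vmax = 50.5 μM/s.
v = 50.5 × 1.83/(2.29 + 1.83) = 22.4 μM/s.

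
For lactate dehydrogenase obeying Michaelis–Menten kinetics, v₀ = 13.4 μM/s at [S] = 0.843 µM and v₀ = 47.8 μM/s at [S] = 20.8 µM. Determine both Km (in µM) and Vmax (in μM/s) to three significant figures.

Km = 2.53 µM; Vmax = 53.6 μM/s

In reciprocal form, 1/v = (Km/Vmax)·(1/[S]) + 1/Vmax. The two points give (1/[S], 1/v) = (1.186, 0.07463) and (0.04808, 0.02092).
Slope = (0.07463 − 0.02092)/(1.186 − 0.04808) = 0.04719; intercept = 0.07463 − 0.04719×1.186 = 0.01865.
Vmax = 1/intercept = 53.6 μM/s; Km = slope × Vmax = 0.04719 × 53.6 = 2.53 µM.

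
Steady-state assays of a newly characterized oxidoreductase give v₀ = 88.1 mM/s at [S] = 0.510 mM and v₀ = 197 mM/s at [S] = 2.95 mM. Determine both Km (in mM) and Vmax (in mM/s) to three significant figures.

From v = Vmax[S]/(Km+[S]), each point gives Vmax = v(Km+[S])/[S].
Equating: 88.1(Km+0.510)/0.510 = 197(Km+2.95)/2.95.
172.7·Km + 88.1 = 66.78·Km + 197, so (172.7 − 66.78)·Km = 197 − 88.1.
Km = 108.9/106.0 = 1.03 mM; then Vmax = 88.1(1.03+0.510)/0.510 = 266 mM/s.

Km = 1.03 mM; Vmax = 266 mM/s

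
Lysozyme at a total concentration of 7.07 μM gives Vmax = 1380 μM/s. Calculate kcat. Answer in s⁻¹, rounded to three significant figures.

kcat = Vmax/[E]total = 1380 μM/s / 7.07 μM = 195 s⁻¹.

195 s⁻¹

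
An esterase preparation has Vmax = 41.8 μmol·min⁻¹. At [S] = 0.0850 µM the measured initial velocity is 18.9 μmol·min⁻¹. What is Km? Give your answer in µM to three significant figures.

v/Vmax = 18.9/41.8 = 0.4522 = [S]/(Km+[S]).
So Km + [S] = [S]/0.4522 = 0.1880 µM, giving Km = 0.1880 − 0.0850 = 0.103 µM.

0.103 µM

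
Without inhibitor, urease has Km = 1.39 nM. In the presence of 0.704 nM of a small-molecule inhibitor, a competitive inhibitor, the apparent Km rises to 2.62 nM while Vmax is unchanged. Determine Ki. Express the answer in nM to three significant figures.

0.796 nM

Competitive: Km,app = α·Km with α = 1 + [I]/Ki.
α = Km,app/Km = 2.62/1.39 = 1.885.
Since α = 1 + [I]/Ki, [I]/Ki = 1.885 − 1 = 0.8849 and Ki = 0.704/0.8849 = 0.796 nM.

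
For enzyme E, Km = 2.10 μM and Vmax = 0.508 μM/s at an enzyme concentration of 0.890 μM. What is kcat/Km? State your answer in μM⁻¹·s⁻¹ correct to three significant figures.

0.272 μM⁻¹·s⁻¹

kcat = Vmax/[E]total = 0.508/0.890 = 0.571 s⁻¹.
kcat/Km = 0.571/2.10 = 0.272 μM⁻¹·s⁻¹.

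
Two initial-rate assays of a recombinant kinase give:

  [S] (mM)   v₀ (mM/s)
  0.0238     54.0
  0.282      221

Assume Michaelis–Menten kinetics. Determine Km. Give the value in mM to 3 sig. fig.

In reciprocal form, 1/v = (Km/Vmax)·(1/[S]) + 1/Vmax. The two points give (1/[S], 1/v) = (42.02, 0.01852) and (3.546, 0.004525).
Slope = (0.01852 − 0.004525)/(42.02 − 3.546) = 0.0003637; intercept = 0.01852 − 0.0003637×42.02 = 0.003235.
Vmax = 1/intercept = 309 mM/s; Km = slope × Vmax = 0.0003637 × 309 = 0.112 mM.

0.112 mM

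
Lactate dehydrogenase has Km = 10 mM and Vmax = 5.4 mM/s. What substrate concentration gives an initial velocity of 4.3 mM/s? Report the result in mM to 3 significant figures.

Rearranging v = Vmax[S]/(Km+[S]) gives [S] = Km·v/(Vmax − v).
[S] = 10 × 4.3 / (5.4 − 4.3) = 43.00/1.100 = 39.1 mM.

39.1 mM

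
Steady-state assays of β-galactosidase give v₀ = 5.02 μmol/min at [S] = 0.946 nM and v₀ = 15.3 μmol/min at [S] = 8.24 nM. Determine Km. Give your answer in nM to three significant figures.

In reciprocal form, 1/v = (Km/Vmax)·(1/[S]) + 1/Vmax. The two points give (1/[S], 1/v) = (1.057, 0.1992) and (0.1214, 0.06536).
Slope = (0.1992 − 0.06536)/(1.057 − 0.1214) = 0.1430; intercept = 0.1992 − 0.1430×1.057 = 0.04800.
Vmax = 1/intercept = 20.8 μmol/min; Km = slope × Vmax = 0.1430 × 20.8 = 2.98 nM.

2.98 nM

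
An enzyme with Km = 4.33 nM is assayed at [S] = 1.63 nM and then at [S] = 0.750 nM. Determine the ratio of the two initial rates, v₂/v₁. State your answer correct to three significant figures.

The fractional saturations are [S]/(Km+[S]) = 1.63/5.960 = 0.2735 and 0.750/5.080 = 0.1476.
v₂/v₁ is just their ratio: 0.1476/0.2735 = 0.540.

0.540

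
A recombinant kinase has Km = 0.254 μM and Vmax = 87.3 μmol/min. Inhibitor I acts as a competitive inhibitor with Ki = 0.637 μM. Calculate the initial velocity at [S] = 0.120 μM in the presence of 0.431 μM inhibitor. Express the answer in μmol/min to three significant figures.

With α = 1 + [I]/Ki = 1 + 0.431/0.637 = 1.677, the competitive rate law is v = Vmax[S] / (αKm + [S]).
v = 87.3×0.120 / (1.677×0.254 + 0.120) = 10.48/0.5459 = 19.2 μmol/min.

19.2 μmol/min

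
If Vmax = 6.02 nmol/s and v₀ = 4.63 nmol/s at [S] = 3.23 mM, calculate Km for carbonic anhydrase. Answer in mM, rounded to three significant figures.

From v = Vmax[S]/(Km+[S]), Km = [S](Vmax − v)/v.
Km = 3.23 × (6.02 − 4.63) / 4.63 = 4.490/4.63 = 0.970 mM.

0.970 mM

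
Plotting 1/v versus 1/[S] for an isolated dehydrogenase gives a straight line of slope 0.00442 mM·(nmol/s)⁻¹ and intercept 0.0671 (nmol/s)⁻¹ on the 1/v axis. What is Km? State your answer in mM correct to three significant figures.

y-intercept = 1/Vmax ⇒ Vmax = 14.9 nmol/s; slope = Km/Vmax ⇒ Km = slope × Vmax.
Km = 0.00442 × 14.9 = 0.0659 mM.

0.0659 mM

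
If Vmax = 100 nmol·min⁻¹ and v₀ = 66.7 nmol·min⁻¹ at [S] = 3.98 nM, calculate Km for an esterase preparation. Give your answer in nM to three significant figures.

v/Vmax = 66.7/100 = 0.6670 = [S]/(Km+[S]).
So Km + [S] = [S]/0.6670 = 5.967 nM, giving Km = 5.967 − 3.98 = 1.99 nM.

1.99 nM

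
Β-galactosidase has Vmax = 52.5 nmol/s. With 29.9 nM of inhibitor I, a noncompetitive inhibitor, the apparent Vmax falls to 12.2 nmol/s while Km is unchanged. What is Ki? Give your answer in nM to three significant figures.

Noncompetitive: Vmax,app = Vmax/α with α = 1 + [I]/Ki.
α = Vmax/Vmax,app = 52.5/12.2 = 4.303.
Since α = 1 + [I]/Ki, [I]/Ki = 4.303 − 1 = 3.303 and Ki = 29.9/3.303 = 9.05 nM.

9.05 nM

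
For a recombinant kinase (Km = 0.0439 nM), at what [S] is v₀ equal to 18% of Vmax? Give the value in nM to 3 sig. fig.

v/Vmax = [S]/(Km+[S]) = 0.18, so [S] = Km·0.18/(1 − 0.18) = 0.0439 × 0.2195.
[S] = 0.00964 nM.

0.00964 nM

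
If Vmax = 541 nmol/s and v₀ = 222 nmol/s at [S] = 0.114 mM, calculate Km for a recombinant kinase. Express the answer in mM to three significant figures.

0.164 mM

v/Vmax = 222/541 = 0.4104 = [S]/(Km+[S]).
So Km + [S] = [S]/0.4104 = 0.2778 mM, giving Km = 0.2778 − 0.114 = 0.164 mM.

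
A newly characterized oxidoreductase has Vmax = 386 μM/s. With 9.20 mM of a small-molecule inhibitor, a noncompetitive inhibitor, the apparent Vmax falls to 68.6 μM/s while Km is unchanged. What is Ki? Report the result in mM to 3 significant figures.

Noncompetitive: Vmax,app = Vmax/α with α = 1 + [I]/Ki.
α = Vmax/Vmax,app = 386/68.6 = 5.627.
Ki = [I]/(α − 1) = 9.20/4.627 = 1.99 mM.

1.99 mM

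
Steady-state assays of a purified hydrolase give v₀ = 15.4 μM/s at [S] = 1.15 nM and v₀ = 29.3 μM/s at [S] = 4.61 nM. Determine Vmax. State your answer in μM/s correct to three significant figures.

41.9 μM/s

From v = Vmax[S]/(Km+[S]), each point gives Vmax = v(Km+[S])/[S].
Equating: 15.4(Km+1.15)/1.15 = 29.3(Km+4.61)/4.61.
13.39·Km + 15.4 = 6.356·Km + 29.3, so (13.39 − 6.356)·Km = 29.3 − 15.4.
Km = 13.90/7.036 = 1.98 nM; then Vmax = 15.4(1.98+1.15)/1.15 = 41.9 μM/s.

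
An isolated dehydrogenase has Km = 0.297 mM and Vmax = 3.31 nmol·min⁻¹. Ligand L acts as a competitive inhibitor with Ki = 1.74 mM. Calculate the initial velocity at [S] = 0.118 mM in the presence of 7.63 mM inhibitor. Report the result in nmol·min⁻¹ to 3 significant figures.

With α = 1 + [I]/Ki = 1 + 7.63/1.74 = 5.385, the competitive rate law is v = Vmax[S] / (αKm + [S]).
v = 3.31×0.118 / (5.385×0.297 + 0.118) = 0.3906/1.717 = 0.227 nmol·min⁻¹.

0.227 nmol·min⁻¹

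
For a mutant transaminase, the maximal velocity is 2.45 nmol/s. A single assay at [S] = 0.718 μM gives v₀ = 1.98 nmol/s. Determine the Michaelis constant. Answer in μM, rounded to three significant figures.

From v = Vmax[S]/(Km+[S]), Km = [S](Vmax − v)/v.
Km = 0.718 × (2.45 − 1.98) / 1.98 = 0.3375/1.98 = 0.170 μM.

0.170 μM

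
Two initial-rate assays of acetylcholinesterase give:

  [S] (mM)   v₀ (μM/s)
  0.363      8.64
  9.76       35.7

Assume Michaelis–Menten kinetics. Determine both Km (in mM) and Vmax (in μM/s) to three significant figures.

In reciprocal form, 1/v = (Km/Vmax)·(1/[S]) + 1/Vmax. The two points give (1/[S], 1/v) = (2.755, 0.1157) and (0.1025, 0.02801).
Slope = (0.1157 − 0.02801)/(2.755 − 0.1025) = 0.03308; intercept = 0.1157 − 0.03308×2.755 = 0.02462.
Vmax = 1/intercept = 40.6 μM/s; Km = slope × Vmax = 0.03308 × 40.6 = 1.34 mM.

Km = 1.34 mM; Vmax = 40.6 μM/s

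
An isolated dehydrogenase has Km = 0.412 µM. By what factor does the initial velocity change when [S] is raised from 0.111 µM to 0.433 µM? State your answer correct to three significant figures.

2.41

Since Vmax cancels, v₂/v₁ = [S]₂(Km+[S]₁) / [S]₁(Km+[S]₂).
= 0.433×(0.412+0.111) / (0.111×(0.412+0.433)) = 0.2265/0.09380 = 2.41.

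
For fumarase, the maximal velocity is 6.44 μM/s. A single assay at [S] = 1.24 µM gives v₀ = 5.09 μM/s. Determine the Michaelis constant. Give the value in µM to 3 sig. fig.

0.329 µM

From v = Vmax[S]/(Km+[S]), Km = [S](Vmax − v)/v.
Km = 1.24 × (6.44 − 5.09) / 5.09 = 1.674/5.09 = 0.329 µM.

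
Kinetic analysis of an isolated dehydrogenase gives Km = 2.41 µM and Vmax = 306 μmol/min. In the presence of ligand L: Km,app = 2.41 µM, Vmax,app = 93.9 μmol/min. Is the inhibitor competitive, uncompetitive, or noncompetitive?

noncompetitive

Vmax decreases (306 → 93.9 μmol/min) while Km is unchanged — pure noncompetitive inhibition.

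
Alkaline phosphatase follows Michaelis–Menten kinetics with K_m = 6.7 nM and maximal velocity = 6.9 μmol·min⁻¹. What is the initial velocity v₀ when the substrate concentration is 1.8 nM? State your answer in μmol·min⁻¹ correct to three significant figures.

[S]/(Km+[S]) = 1.8/8.500 = 0.2118, the fractional saturation.
v = 0.2118 × Vmax = 0.2118 × 6.9 = 1.46 μmol·min⁻¹.

1.46 μmol·min⁻¹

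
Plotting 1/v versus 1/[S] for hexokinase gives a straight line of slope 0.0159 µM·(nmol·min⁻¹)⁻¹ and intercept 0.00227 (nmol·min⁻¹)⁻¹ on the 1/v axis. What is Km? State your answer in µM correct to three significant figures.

y-intercept = 1/Vmax ⇒ Vmax = 441 nmol·min⁻¹; slope = Km/Vmax ⇒ Km = slope × Vmax.
Km = 0.0159 × 441 = 7.00 µM.

7.00 µM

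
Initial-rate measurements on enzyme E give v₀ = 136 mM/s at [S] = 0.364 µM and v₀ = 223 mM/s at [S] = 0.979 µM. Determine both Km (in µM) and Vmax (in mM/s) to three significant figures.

In reciprocal form, 1/v = (Km/Vmax)·(1/[S]) + 1/Vmax. The two points give (1/[S], 1/v) = (2.747, 0.007353) and (1.021, 0.004484).
Slope = (0.007353 − 0.004484)/(2.747 − 1.021) = 0.001662; intercept = 0.007353 − 0.001662×2.747 = 0.002786.
Vmax = 1/intercept = 359 mM/s; Km = slope × Vmax = 0.001662 × 359 = 0.597 µM.

Km = 0.597 µM; Vmax = 359 mM/s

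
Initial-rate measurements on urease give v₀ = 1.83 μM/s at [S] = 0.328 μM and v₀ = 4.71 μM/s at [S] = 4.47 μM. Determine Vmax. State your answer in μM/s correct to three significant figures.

From v = Vmax[S]/(Km+[S]), each point gives Vmax = v(Km+[S])/[S].
Equating: 1.83(Km+0.328)/0.328 = 4.71(Km+4.47)/4.47.
5.579·Km + 1.83 = 1.054·Km + 4.71, so (5.579 − 1.054)·Km = 4.71 − 1.83.
Km = 2.880/4.526 = 0.636 μM; then Vmax = 1.83(0.636+0.328)/0.328 = 5.38 μM/s.

5.38 μM/s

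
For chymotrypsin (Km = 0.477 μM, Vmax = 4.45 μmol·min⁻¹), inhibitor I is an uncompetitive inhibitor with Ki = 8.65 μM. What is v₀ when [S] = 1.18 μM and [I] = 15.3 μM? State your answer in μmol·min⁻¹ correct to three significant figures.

α = 1 + [I]/Ki = 1 + 15.3/8.65 = 2.769.
For an uncompetitive inhibitor, both parameters are divided by α, giving Vmax/α and Km/α: Km,app = 0.172 μM, Vmax,app = 1.61 μmol·min⁻¹.
v = Vmax,app·[S]/(Km,app + [S]) = 1.61 × 1.18/(0.172 + 1.18) = 1.40 μmol·min⁻¹.

1.40 μmol·min⁻¹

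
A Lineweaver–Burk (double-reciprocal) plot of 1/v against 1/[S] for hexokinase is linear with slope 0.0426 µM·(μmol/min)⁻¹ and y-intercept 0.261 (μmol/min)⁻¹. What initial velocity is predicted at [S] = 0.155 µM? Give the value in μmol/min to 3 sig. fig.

1.87 μmol/min

The y-intercept is 1/Vmax, so Vmax = 1/0.261 = 3.83 μmol/min.
The slope is Km/Vmax, so Km = 0.0426 × 3.83 = 0.163 µM.
Then v = 3.83 × 0.155/(0.163 + 0.155) = 1.87 μmol/min.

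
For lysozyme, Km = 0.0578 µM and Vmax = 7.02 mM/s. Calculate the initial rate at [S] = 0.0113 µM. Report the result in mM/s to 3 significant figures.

1.15 mM/s

v = Vmax·[S]/(Km + [S]) = 7.02 × 0.0113 / (0.0578 + 0.0113)
  = 0.07933 / 0.06910 = 1.15 mM/s.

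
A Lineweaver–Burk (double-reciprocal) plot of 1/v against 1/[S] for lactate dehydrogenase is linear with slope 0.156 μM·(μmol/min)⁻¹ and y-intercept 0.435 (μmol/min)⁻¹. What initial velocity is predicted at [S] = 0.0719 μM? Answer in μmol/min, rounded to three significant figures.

0.384 μmol/min

The y-intercept is 1/Vmax, so Vmax = 1/0.435 = 2.30 μmol/min.
The slope is Km/Vmax, so Km = 0.156 × 2.30 = 0.359 μM.
Then v = 2.30 × 0.0719/(0.359 + 0.0719) = 0.384 μmol/min.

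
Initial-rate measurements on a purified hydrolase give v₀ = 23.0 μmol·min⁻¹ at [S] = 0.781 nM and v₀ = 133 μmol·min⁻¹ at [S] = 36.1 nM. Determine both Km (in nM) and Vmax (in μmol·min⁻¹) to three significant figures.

In reciprocal form, 1/v = (Km/Vmax)·(1/[S]) + 1/Vmax. The two points give (1/[S], 1/v) = (1.280, 0.04348) and (0.02770, 0.007519).
Slope = (0.04348 − 0.007519)/(1.280 − 0.02770) = 0.02871; intercept = 0.04348 − 0.02871×1.280 = 0.006724.
Vmax = 1/intercept = 149 μmol·min⁻¹; Km = slope × Vmax = 0.02871 × 149 = 4.27 nM.

Km = 4.27 nM; Vmax = 149 μmol·min⁻¹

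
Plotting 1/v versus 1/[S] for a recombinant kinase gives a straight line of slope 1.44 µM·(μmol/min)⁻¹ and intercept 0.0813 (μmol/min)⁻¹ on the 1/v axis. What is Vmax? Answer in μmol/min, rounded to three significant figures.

The y-intercept of a Lineweaver–Burk plot equals 1/Vmax, so Vmax = 1/0.0813 = 12.3 μmol/min.

12.3 μmol/min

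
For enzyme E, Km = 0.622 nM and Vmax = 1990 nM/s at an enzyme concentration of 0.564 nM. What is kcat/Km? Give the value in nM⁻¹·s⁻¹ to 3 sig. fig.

5670 nM⁻¹·s⁻¹

kcat = Vmax/[E]total = 1990/0.564 = 3530 s⁻¹.
kcat/Km = 3530/0.622 = 5670 nM⁻¹·s⁻¹.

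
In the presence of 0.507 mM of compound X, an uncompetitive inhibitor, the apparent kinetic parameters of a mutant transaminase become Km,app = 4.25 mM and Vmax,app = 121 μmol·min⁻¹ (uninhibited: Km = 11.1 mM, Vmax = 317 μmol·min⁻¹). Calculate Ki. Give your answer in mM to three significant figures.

Uncompetitive: Vmax,app = Vmax/α (and Km,app = Km/α) with α = 1 + [I]/Ki.
α = Vmax/Vmax,app = 317/121 = 2.620.
Ki = [I]/(α − 1) = 0.507/1.620 = 0.313 mM.

0.313 mM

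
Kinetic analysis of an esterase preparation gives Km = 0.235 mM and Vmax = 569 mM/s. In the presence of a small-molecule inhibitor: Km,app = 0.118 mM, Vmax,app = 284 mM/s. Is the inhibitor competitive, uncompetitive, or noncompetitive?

uncompetitive

Both Km and Vmax decrease by the same factor (~2.00-fold) — characteristic of uncompetitive inhibition.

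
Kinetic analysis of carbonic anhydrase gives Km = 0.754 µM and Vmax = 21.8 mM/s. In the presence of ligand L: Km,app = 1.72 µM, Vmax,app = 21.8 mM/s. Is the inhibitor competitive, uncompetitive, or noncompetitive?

competitive

Km increases (0.754 → 1.72 µM) while Vmax is unchanged — the hallmark of competitive inhibition.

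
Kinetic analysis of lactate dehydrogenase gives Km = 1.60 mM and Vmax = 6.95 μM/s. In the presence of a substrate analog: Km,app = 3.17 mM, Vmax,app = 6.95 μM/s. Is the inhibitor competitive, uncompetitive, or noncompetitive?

competitive

Km increases (1.60 → 3.17 mM) while Vmax is unchanged — the hallmark of competitive inhibition.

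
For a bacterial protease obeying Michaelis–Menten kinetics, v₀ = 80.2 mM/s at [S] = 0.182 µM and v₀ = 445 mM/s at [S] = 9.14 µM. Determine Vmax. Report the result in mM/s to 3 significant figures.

490 mM/s

In reciprocal form, 1/v = (Km/Vmax)·(1/[S]) + 1/Vmax. The two points give (1/[S], 1/v) = (5.495, 0.01247) and (0.1094, 0.002247).
Slope = (0.01247 − 0.002247)/(5.495 − 0.1094) = 0.001898; intercept = 0.01247 − 0.001898×5.495 = 0.002040.
Vmax = 1/intercept = 490 mM/s; Km = slope × Vmax = 0.001898 × 490 = 0.931 µM.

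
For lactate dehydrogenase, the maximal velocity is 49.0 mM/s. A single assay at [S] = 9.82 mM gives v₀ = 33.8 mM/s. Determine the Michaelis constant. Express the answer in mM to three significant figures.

4.42 mM

v/Vmax = 33.8/49.0 = 0.6898 = [S]/(Km+[S]).
So Km + [S] = [S]/0.6898 = 14.24 mM, giving Km = 14.24 − 9.82 = 4.42 mM.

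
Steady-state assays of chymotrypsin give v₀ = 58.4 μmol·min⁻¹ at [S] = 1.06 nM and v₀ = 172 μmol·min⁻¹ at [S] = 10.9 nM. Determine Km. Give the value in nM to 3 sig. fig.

In reciprocal form, 1/v = (Km/Vmax)·(1/[S]) + 1/Vmax. The two points give (1/[S], 1/v) = (0.9434, 0.01712) and (0.09174, 0.005814).
Slope = (0.01712 − 0.005814)/(0.9434 − 0.09174) = 0.01328; intercept = 0.01712 − 0.01328×0.9434 = 0.004596.
Vmax = 1/intercept = 218 μmol·min⁻¹; Km = slope × Vmax = 0.01328 × 218 = 2.89 nM.

2.89 nM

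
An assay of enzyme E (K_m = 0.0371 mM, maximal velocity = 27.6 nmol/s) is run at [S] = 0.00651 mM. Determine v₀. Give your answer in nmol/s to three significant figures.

4.12 nmol/s

[S]/(Km+[S]) = 0.00651/0.04361 = 0.1493, the fractional saturation.
v = 0.1493 × Vmax = 0.1493 × 27.6 = 4.12 nmol/s.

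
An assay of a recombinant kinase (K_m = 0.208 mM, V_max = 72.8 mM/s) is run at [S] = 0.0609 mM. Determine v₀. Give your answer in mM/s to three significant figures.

[S]/(Km+[S]) = 0.0609/0.2689 = 0.2265, the fractional saturation.
v = 0.2265 × Vmax = 0.2265 × 72.8 = 16.5 mM/s.

16.5 mM/s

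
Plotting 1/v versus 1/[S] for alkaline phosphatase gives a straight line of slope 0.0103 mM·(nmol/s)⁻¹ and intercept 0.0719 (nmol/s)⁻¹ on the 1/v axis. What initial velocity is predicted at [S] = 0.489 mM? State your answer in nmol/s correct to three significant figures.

10.8 nmol/s

The y-intercept is 1/Vmax, so Vmax = 1/0.0719 = 13.9 nmol/s.
The slope is Km/Vmax, so Km = 0.0103 × 13.9 = 0.143 mM.
Then v = 13.9 × 0.489/(0.143 + 0.489) = 10.8 nmol/s.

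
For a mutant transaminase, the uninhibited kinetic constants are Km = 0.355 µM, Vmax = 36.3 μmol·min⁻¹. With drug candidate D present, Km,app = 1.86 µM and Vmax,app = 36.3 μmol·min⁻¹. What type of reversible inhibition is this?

Km increases (0.355 → 1.86 µM) while Vmax is unchanged — the hallmark of competitive inhibition.

competitive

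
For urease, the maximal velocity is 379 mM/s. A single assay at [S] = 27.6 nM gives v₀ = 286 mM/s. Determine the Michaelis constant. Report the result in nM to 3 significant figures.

From v = Vmax[S]/(Km+[S]), Km = [S](Vmax − v)/v.
Km = 27.6 × (379 − 286) / 286 = 2567/286 = 8.97 nM.

8.97 nM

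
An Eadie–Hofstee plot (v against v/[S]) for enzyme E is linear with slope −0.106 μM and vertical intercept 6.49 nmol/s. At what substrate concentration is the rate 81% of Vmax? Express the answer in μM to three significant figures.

0.452 μM

The Eadie–Hofstee slope gives Km = 0.106 μM (slope = −Km).
v/Vmax = [S]/(Km+[S]) = 0.81 ⇒ [S] = Km·0.81/(1−0.81) = 0.106 × 4.263 = 0.452 μM.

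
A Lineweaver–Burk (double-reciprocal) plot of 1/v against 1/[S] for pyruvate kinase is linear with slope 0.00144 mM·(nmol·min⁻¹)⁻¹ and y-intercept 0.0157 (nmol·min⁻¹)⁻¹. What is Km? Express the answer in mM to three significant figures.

0.0917 mM

y-intercept = 1/Vmax ⇒ Vmax = 63.7 nmol·min⁻¹; slope = Km/Vmax ⇒ Km = slope × Vmax.
Km = 0.00144 × 63.7 = 0.0917 mM.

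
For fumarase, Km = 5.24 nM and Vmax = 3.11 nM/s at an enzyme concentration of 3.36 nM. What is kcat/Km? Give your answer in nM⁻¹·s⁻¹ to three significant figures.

kcat = Vmax/[E]total = 3.11/3.36 = 0.926 s⁻¹.
kcat/Km = 0.926/5.24 = 0.177 nM⁻¹·s⁻¹.

0.177 nM⁻¹·s⁻¹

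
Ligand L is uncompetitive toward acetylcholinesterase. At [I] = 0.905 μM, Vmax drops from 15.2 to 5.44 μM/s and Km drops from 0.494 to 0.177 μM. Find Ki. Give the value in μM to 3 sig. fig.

0.504 μM

Uncompetitive: Vmax,app = Vmax/α (and Km,app = Km/α) with α = 1 + [I]/Ki.
α = Vmax/Vmax,app = 15.2/5.44 = 2.794.
Since α = 1 + [I]/Ki, [I]/Ki = 2.794 − 1 = 1.794 and Ki = 0.905/1.794 = 0.504 μM.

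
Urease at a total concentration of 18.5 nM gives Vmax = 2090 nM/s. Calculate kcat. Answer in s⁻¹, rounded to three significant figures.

kcat = Vmax/[E]total = 2090 nM/s / 18.5 nM = 113 s⁻¹.

113 s⁻¹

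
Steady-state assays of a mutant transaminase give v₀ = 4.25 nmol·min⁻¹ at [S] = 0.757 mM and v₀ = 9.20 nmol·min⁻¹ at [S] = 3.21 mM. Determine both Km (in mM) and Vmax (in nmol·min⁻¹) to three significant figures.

In reciprocal form, 1/v = (Km/Vmax)·(1/[S]) + 1/Vmax. The two points give (1/[S], 1/v) = (1.321, 0.2353) and (0.3115, 0.1087).
Slope = (0.2353 − 0.1087)/(1.321 − 0.3115) = 0.1254; intercept = 0.2353 − 0.1254×1.321 = 0.06963.
Vmax = 1/intercept = 14.4 nmol·min⁻¹; Km = slope × Vmax = 0.1254 × 14.4 = 1.80 mM.

Km = 1.80 mM; Vmax = 14.4 nmol·min⁻¹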